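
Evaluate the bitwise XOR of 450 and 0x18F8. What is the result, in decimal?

450 = 0000111000010
0x18F8 = 1100011111000
XOR → 1100100111010 = 6458

6458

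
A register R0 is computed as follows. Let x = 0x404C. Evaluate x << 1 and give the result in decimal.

32920

0x404C = 0100000001001100
shift left by 1 → 1000000010011000 = 32920
(equivalently, 16460 × 2^1 = 16460 × 2)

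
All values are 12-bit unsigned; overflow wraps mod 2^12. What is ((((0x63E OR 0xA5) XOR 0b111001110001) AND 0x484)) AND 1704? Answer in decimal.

128

0x63E = 011000111110
0xA5 = 000010100101
→ OR → 011010111111 = 1727
0b111001110001 = 111001110001
→ XOR → 100011001110 = 2254
0x484 = 010010000100
→ AND → 000010000100 = 132
1704 = 011010101000
→ AND → 000010000000 = 128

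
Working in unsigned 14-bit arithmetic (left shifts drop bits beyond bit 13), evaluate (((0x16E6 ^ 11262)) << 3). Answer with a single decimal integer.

0x16E6 = 01011011100110
11262 = 10101111111110
→ ^ → 11110100011000 = 15640
→ << 3 (mod 2^14) → 10100011000000 = 10432

10432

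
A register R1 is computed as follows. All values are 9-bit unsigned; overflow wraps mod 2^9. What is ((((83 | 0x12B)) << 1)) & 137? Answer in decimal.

128

83 = 001010011
0x12B = 100101011
→ | → 101111011 = 379
→ << 1 (mod 2^9) → 011110110 = 246
137 = 010001001
→ & → 010000000 = 128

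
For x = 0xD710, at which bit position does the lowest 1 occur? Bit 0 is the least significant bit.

0xD710 = 1101011100010000
Trailing zeros: 4, so the lowest set bit is bit 4 (value 16).

4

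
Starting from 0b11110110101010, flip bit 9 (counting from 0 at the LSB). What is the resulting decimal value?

x = 11110110101010
bit 9 is currently 0; toggle it via x ^ (1 << 9) = x ^ 512
→ 11111110101010 = 16298

16298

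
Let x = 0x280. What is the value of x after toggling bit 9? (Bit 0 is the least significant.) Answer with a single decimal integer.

x = 1010000000
bit 9 is currently 1; toggle it via x ^ (1 << 9) = x ^ 512
→ 0010000000 = 128

128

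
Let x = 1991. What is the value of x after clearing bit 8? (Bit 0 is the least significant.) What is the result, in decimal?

1735

x = 11111000111
bit 8 is currently 1; clear it via x & ~(1 << 8) = x & ~256
→ 11011000111 = 1735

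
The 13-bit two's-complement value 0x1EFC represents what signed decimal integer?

-260

pattern = 1111011111100 (MSB is 1 ⇒ negative)
Invert: 0000100000011, add 1 → 0000100000100 = 260, so the value is -260.
(Equivalently: 7932 - 2^13 = 7932 - 8192 = -260.)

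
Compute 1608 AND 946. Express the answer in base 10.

1608 = 11001001000
946 = 01110110010
AND → 01000000000 = 512

512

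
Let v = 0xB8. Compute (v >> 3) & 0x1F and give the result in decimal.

v = 10111000
Shift right by 3: 10111
Mask low 5 bits: 10111 = 23

23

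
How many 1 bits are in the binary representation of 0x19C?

0x19C = 110011100
Count the 1s: 1 + 1 + 1 + 1 + 1 = 5

5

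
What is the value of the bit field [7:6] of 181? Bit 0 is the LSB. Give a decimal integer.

v = 0010110101
Shift right by 6: 0010
Mask low 2 bits: 10 = 2

2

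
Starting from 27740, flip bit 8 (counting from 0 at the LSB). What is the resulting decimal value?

x = 110110001011100
bit 8 is currently 0; toggle it via x ^ (1 << 8) = x ^ 256
→ 110110101011100 = 27996

27996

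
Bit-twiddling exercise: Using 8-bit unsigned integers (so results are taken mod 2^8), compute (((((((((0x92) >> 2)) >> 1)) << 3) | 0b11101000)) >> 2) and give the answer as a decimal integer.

62

0x92 = 10010010
→ >> 2 → 00100100 = 36
→ >> 1 → 00010010 = 18
→ << 3 (mod 2^8) → 10010000 = 144
0b11101000 = 11101000
→ | → 11111000 = 248
→ >> 2 → 00111110 = 62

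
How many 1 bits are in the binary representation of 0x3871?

0x3871 = 11100001110001
Count the 1s: 1 + 1 + 1 + 1 + 1 + 1 + 1 = 7

7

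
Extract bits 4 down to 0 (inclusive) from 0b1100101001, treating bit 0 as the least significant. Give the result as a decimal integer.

9

v = 1100101001
Shift right by 0: 1100101001
Mask low 5 bits: 01001 = 9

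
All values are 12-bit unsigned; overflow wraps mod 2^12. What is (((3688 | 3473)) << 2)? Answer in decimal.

3688 = 111001101000
3473 = 110110010001
→ | → 111111111001 = 4089
→ << 2 (mod 2^12) → 111111100100 = 4068

4068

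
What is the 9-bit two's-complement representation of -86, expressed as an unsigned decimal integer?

86 in 9 bits: 001010110
Invert: 110101001
Add 1:  110101010 = 426
(Check: 2^9 - 86 = 512 - 86 = 426.)

426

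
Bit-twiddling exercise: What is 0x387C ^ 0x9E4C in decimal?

0x387C = 0011100001111100
0x9E4C = 1001111001001100
XOR → 1010011000110000 = 42544

42544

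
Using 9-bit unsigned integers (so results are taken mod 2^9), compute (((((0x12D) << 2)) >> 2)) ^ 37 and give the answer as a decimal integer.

0x12D = 100101101
→ << 2 (mod 2^9) → 010110100 = 180
→ >> 2 → 000101101 = 45
37 = 000100101
→ ^ → 000001000 = 8

8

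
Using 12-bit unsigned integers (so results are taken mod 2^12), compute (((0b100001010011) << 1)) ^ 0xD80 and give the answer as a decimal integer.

3366

0b100001010011 = 100001010011
→ << 1 (mod 2^12) → 000010100110 = 166
0xD80 = 110110000000
→ ^ → 110100100110 = 3366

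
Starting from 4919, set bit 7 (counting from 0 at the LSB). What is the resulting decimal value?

x = 1001100110111
bit 7 is currently 0; set it via x | (1 << 7) = x | 128
→ 1001110110111 = 5047

5047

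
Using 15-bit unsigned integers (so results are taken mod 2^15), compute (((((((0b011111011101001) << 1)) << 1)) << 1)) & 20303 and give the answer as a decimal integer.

18248

0b011111011101001 = 011111011101001
→ << 1 (mod 2^15) → 111110111010010 = 32210
→ << 1 (mod 2^15) → 111101110100100 = 31652
→ << 1 (mod 2^15) → 111011101001000 = 30536
20303 = 100111101001111
→ & → 100011101001000 = 18248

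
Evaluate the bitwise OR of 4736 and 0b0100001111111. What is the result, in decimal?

4736 = 1001010000000
b = 0100001111111
 OR → 1101011111111 = 6911

6911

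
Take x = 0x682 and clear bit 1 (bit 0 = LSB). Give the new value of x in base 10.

1664

x = 0011010000010
bit 1 is currently 1; clear it via x & ~(1 << 1) = x & ~2
→ 0011010000000 = 1664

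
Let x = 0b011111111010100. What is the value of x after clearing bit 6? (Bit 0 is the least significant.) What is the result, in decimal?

x = 011111111010100
bit 6 is currently 1; clear it via x & ~(1 << 6) = x & ~64
→ 011111110010100 = 16276

16276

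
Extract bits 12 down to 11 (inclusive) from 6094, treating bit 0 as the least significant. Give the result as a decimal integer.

v = 001011111001110
Shift right by 11: 0010
Mask low 2 bits: 10 = 2

2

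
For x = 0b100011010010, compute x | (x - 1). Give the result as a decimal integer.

2259

x = 100011010010 = 2258
x - 1 = 100011010001
OR    = 100011010011 = 2259
(x | (x - 1) sets all bits below the lowest set bit.)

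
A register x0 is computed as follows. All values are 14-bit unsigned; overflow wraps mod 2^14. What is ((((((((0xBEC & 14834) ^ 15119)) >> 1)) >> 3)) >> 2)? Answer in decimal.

203

0xBEC = 00101111101100
14834 = 11100111110010
→ & → 00100111100000 = 2528
15119 = 11101100001111
→ ^ → 11001011101111 = 13039
→ >> 1 → 01100101110111 = 6519
→ >> 3 → 00001100101110 = 814
→ >> 2 → 00000011001011 = 203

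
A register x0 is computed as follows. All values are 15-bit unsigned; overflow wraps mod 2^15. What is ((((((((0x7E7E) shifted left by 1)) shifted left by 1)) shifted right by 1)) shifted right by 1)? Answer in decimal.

0x7E7E = 111111001111110
→ shifted left by 1 (mod 2^15) → 111110011111100 = 31996
→ shifted left by 1 (mod 2^15) → 111100111111000 = 31224
→ shifted right by 1 → 011110011111100 = 15612
→ shifted right by 1 → 001111001111110 = 7806

7806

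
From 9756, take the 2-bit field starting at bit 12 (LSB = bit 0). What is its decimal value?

v = 0010011000011100
Shift right by 12: 0010
Mask low 2 bits: 10 = 2

2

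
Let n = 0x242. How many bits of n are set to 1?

3

0x242 = 1001000010
Count the 1s: 1 + 1 + 1 = 3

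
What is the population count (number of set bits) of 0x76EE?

0x76EE = 111011011101110
Count the 1s: 1 + 1 + 1 + 1 + 1 + 1 + 1 + 1 + 1 + 1 + 1 = 11

11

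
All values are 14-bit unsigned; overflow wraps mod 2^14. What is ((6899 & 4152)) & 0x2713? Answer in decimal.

16

6899 = 01101011110011
4152 = 01000000111000
→ & → 01000000110000 = 4144
0x2713 = 10011100010011
→ & → 00000000010000 = 16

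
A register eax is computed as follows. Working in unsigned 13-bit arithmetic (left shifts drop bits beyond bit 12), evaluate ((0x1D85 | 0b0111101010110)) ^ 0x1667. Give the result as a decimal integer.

0x1D85 = 1110110000101
0b0111101010110 = 0111101010110
→ | → 1111111010111 = 8151
0x1667 = 1011001100111
→ ^ → 0100110110000 = 2480

2480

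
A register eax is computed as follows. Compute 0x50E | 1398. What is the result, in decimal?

0x50E = 10100001110
1398 = 10101110110
 OR → 10101111110 = 1406

1406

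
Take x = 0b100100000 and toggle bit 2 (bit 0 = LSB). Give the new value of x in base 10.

x = 100100000
bit 2 is currently 0; toggle it via x ^ (1 << 2) = x ^ 4
→ 100100100 = 292

292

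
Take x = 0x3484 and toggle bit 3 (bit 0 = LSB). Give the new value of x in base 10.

x = 11010010000100
bit 3 is currently 0; toggle it via x ^ (1 << 3) = x ^ 8
→ 11010010001100 = 13452

13452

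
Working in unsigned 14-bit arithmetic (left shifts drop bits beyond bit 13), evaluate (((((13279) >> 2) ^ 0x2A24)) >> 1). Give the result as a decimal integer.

13279 = 11001111011111
→ >> 2 → 00110011110111 = 3319
0x2A24 = 10101000100100
→ ^ → 10011011010011 = 9939
→ >> 1 → 01001101101001 = 4969

4969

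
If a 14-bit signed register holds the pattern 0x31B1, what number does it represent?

pattern = 11000110110001 (MSB is 1 ⇒ negative)
Invert: 00111001001110, add 1 → 00111001001111 = 3663, so the value is -3663.
(Equivalently: 12721 - 2^14 = 12721 - 16384 = -3663.)

-3663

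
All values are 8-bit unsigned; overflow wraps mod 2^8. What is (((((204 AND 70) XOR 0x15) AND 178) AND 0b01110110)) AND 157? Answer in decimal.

204 = 11001100
70 = 01000110
→ AND → 01000100 = 68
0x15 = 00010101
→ XOR → 01010001 = 81
178 = 10110010
→ AND → 00010000 = 16
0b01110110 = 01110110
→ AND → 00010000 = 16
157 = 10011101
→ AND → 00010000 = 16

16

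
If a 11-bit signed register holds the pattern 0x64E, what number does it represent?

-434

pattern = 11001001110 (MSB is 1 ⇒ negative)
Invert: 00110110001, add 1 → 00110110010 = 434, so the value is -434.
(Equivalently: 1614 - 2^11 = 1614 - 2048 = -434.)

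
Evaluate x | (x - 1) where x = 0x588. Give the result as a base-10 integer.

1423

x = 10110001000 = 1416
x - 1 = 10110000111
OR    = 10110001111 = 1423
(x | (x - 1) sets all bits below the lowest set bit.)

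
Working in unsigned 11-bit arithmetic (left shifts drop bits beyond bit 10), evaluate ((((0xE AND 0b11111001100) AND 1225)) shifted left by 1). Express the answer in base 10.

0xE = 00000001110
0b11111001100 = 11111001100
→ AND → 00000001100 = 12
1225 = 10011001001
→ AND → 00000001000 = 8
→ shifted left by 1 (mod 2^11) → 00000010000 = 16

16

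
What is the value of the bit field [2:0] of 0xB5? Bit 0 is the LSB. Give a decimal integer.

5

v = 10110101
Shift right by 0: 10110101
Mask low 3 bits: 101 = 5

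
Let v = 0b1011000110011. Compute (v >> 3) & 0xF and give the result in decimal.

v = 1011000110011
Shift right by 3: 1011000110
Mask low 4 bits: 0110 = 6

6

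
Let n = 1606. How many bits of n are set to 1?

1606 = 11001000110
Count the 1s: 1 + 1 + 1 + 1 + 1 = 5

5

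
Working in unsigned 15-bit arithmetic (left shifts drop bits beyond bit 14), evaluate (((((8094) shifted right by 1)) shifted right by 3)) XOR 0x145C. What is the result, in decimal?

8094 = 001111110011110
→ shifted right by 1 → 000111111001111 = 4047
→ shifted right by 3 → 000000111111001 = 505
0x145C = 001010001011100
→ XOR → 001010110100101 = 5541

5541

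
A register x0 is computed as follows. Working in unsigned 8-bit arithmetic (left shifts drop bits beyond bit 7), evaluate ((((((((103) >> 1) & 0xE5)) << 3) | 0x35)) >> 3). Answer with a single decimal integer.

7

103 = 01100111
→ >> 1 → 00110011 = 51
0xE5 = 11100101
→ & → 00100001 = 33
→ << 3 (mod 2^8) → 00001000 = 8
0x35 = 00110101
→ | → 00111101 = 61
→ >> 3 → 00000111 = 7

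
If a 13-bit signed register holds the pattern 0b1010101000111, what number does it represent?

pattern = 1010101000111 (MSB is 1 ⇒ negative)
Invert: 0101010111000, add 1 → 0101010111001 = 2745, so the value is -2745.
(Equivalently: 5447 - 2^13 = 5447 - 8192 = -2745.)

-2745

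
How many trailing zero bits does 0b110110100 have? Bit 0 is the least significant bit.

2

0b110110100 = 110110100
Trailing zeros: 2, so the lowest set bit is bit 2 (value 4).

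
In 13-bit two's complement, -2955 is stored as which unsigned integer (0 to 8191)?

2955 in 13 bits: 0101110001011
Invert: 1010001110100
Add 1:  1010001110101 = 5237
(Check: 2^13 - 2955 = 8192 - 2955 = 5237.)

5237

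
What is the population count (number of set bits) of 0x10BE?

0x10BE = 1000010111110
Count the 1s: 1 + 1 + 1 + 1 + 1 + 1 + 1 = 7

7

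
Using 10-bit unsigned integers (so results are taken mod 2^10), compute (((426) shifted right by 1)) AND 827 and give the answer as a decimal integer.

17

426 = 0110101010
→ shifted right by 1 → 0011010101 = 213
827 = 1100111011
→ AND → 0000010001 = 17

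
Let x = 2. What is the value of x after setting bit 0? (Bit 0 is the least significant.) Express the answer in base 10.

3

x = 00000010
bit 0 is currently 0; set it via x | (1 << 0) = x | 1
→ 00000011 = 3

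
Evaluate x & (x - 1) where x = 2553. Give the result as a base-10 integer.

x = 100111111001 = 2553
x - 1 = 100111111000
AND   = 100111111000 = 2552
(x & (x - 1) clears the lowest set bit of x.)

2552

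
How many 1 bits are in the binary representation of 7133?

10

7133 = 1101111011101
Count the 1s: 1 + 1 + 1 + 1 + 1 + 1 + 1 + 1 + 1 + 1 = 10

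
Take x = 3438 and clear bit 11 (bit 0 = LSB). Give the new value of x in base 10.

x = 110101101110
bit 11 is currently 1; clear it via x & ~(1 << 11) = x & ~2048
→ 010101101110 = 1390

1390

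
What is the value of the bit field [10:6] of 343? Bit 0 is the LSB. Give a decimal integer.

v = 00101010111
Shift right by 6: 00101
Mask low 5 bits: 00101 = 5

5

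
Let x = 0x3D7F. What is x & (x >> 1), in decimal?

x = 11110101111111 = 15743
x>>1 = 01111010111111
AND  = 01110000111111 = 7231
(x & (x >> 1) has a 1 wherever x has two consecutive 1 bits.)

7231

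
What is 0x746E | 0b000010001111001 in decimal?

29823

0x746E = 111010001101110
b = 000010001111001
 OR → 111010001111111 = 29823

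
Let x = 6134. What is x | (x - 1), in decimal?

x = 1011111110110 = 6134
x - 1 = 1011111110101
OR    = 1011111110111 = 6135
(x | (x - 1) sets all bits below the lowest set bit.)

6135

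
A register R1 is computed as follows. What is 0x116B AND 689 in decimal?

33

0x116B = 1000101101011
689 = 0001010110001
AND → 0000000100001 = 33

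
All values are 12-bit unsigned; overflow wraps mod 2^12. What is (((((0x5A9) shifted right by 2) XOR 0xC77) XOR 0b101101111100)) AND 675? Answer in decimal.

545

0x5A9 = 010110101001
→ shifted right by 2 → 000101101010 = 362
0xC77 = 110001110111
→ XOR → 110100011101 = 3357
0b101101111100 = 101101111100
→ XOR → 011001100001 = 1633
675 = 001010100011
→ AND → 001000100001 = 545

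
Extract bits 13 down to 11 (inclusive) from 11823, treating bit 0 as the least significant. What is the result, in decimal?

5

v = 010111000101111
Shift right by 11: 0101
Mask low 3 bits: 101 = 5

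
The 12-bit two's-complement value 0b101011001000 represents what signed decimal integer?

pattern = 101011001000 (MSB is 1 ⇒ negative)
Invert: 010100110111, add 1 → 010100111000 = 1336, so the value is -1336.
(Equivalently: 2760 - 2^12 = 2760 - 4096 = -1336.)

-1336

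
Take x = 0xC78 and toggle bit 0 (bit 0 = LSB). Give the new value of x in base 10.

3193

x = 0110001111000
bit 0 is currently 0; toggle it via x ^ (1 << 0) = x ^ 1
→ 0110001111001 = 3193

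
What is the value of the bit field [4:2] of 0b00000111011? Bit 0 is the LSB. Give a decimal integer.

v = 00000111011
Shift right by 2: 000001110
Mask low 3 bits: 110 = 6

6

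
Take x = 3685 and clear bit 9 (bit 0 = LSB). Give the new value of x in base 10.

3173

x = 0111001100101
bit 9 is currently 1; clear it via x & ~(1 << 9) = x & ~512
→ 0110001100101 = 3173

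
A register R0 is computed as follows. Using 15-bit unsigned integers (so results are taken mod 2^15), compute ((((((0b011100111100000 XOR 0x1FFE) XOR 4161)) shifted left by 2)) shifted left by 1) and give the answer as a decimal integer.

0b011100111100000 = 011100111100000
0x1FFE = 001111111111110
→ XOR → 010011000011110 = 9758
4161 = 001000001000001
→ XOR → 011011001011111 = 13919
→ shifted left by 2 (mod 2^15) → 101100101111100 = 22908
→ shifted left by 1 (mod 2^15) → 011001011111000 = 13048

13048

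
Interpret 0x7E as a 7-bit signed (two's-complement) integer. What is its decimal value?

pattern = 1111110 (MSB is 1 ⇒ negative)
Invert: 0000001, add 1 → 0000010 = 2, so the value is -2.
(Equivalently: 126 - 2^7 = 126 - 128 = -2.)

-2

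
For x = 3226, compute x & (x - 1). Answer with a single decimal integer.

x = 110010011010 = 3226
x - 1 = 110010011001
AND   = 110010011000 = 3224
(x & (x - 1) clears the lowest set bit of x.)

3224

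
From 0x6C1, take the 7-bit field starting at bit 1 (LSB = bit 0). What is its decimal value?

v = 011011000001
Shift right by 1: 01101100000
Mask low 7 bits: 1100000 = 96

96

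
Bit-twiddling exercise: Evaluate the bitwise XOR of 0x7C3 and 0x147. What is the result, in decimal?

1668

0x7C3 = 11111000011
0x147 = 00101000111
XOR → 11010000100 = 1668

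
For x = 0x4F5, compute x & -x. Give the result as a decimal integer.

x = 10011110101 = 1269
-x (two's complement) = …01100001011
AND   = 00000000001 = 1
(x & -x isolates the lowest set bit of x.)

1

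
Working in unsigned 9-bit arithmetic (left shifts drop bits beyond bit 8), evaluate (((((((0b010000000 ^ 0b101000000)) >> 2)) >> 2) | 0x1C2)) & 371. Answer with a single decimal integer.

338

0b010000000 = 010000000
0b101000000 = 101000000
→ ^ → 111000000 = 448
→ >> 2 → 001110000 = 112
→ >> 2 → 000011100 = 28
0x1C2 = 111000010
→ | → 111011110 = 478
371 = 101110011
→ & → 101010010 = 338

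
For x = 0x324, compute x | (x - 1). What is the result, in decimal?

807

x = 1100100100 = 804
x - 1 = 1100100011
OR    = 1100100111 = 807
(x | (x - 1) sets all bits below the lowest set bit.)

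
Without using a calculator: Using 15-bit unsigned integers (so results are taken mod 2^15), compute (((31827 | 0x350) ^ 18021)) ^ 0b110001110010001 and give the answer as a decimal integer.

23207

31827 = 111110001010011
0x350 = 000001101010000
→ | → 111111101010011 = 32595
18021 = 100011001100101
→ ^ → 011100100110110 = 14646
0b110001110010001 = 110001110010001
→ ^ → 101101010100111 = 23207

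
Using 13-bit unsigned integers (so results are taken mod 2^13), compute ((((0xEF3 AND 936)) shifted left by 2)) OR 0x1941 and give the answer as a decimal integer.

0xEF3 = 0111011110011
936 = 0001110101000
→ AND → 0001010100000 = 672
→ shifted left by 2 (mod 2^13) → 0101010000000 = 2688
0x1941 = 1100101000001
→ OR → 1101111000001 = 7105

7105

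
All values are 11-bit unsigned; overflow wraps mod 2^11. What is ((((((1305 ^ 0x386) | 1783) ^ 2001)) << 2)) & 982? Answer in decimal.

1305 = 10100011001
0x386 = 01110000110
→ ^ → 11010011111 = 1695
1783 = 11011110111
→ | → 11011111111 = 1791
2001 = 11111010001
→ ^ → 00100101110 = 302
→ << 2 (mod 2^11) → 10010111000 = 1208
982 = 01111010110
→ & → 00010010000 = 144

144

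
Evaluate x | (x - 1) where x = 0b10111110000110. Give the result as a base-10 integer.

x = 10111110000110 = 12166
x - 1 = 10111110000101
OR    = 10111110000111 = 12167
(x | (x - 1) sets all bits below the lowest set bit.)

12167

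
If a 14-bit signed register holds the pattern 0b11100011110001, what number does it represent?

-1807

pattern = 11100011110001 (MSB is 1 ⇒ negative)
Invert: 00011100001110, add 1 → 00011100001111 = 1807, so the value is -1807.
(Equivalently: 14577 - 2^14 = 14577 - 16384 = -1807.)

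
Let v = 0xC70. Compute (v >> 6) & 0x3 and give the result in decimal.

v = 0110001110000
Shift right by 6: 0110001
Mask low 2 bits: 01 = 1

1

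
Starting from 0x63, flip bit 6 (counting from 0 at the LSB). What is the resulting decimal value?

x = 01100011
bit 6 is currently 1; toggle it via x ^ (1 << 6) = x ^ 64
→ 00100011 = 35

35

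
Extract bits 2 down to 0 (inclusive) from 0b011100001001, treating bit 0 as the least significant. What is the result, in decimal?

v = 011100001001
Shift right by 0: 011100001001
Mask low 3 bits: 001 = 1

1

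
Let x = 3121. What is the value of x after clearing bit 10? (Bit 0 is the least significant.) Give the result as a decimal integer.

2097

x = 00110000110001
bit 10 is currently 1; clear it via x & ~(1 << 10) = x & ~1024
→ 00100000110001 = 2097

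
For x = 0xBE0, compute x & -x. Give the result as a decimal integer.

x = 101111100000 = 3040
-x (two's complement) = …010000100000
AND   = 000000100000 = 32
(x & -x isolates the lowest set bit of x.)

32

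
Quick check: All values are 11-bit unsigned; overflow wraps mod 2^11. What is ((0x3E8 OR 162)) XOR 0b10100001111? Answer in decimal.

0x3E8 = 01111101000
162 = 00010100010
→ OR → 01111101010 = 1002
0b10100001111 = 10100001111
→ XOR → 11011100101 = 1765

1765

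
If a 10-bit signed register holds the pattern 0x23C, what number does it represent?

pattern = 1000111100 (MSB is 1 ⇒ negative)
Invert: 0111000011, add 1 → 0111000100 = 452, so the value is -452.
(Equivalently: 572 - 2^10 = 572 - 1024 = -452.)

-452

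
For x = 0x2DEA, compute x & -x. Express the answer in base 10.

x = 10110111101010 = 11754
-x (two's complement) = …01001000010110
AND   = 00000000000010 = 2
(x & -x isolates the lowest set bit of x.)

2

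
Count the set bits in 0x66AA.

0x66AA = 110011010101010
Count the 1s: 1 + 1 + 1 + 1 + 1 + 1 + 1 + 1 = 8

8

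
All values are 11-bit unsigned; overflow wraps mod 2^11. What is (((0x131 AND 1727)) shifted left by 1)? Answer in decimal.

0x131 = 00100110001
1727 = 11010111111
→ AND → 00000110001 = 49
→ shifted left by 1 (mod 2^11) → 00001100010 = 98

98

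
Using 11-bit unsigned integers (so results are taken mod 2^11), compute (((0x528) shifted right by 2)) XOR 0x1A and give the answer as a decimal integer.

336

0x528 = 10100101000
→ shifted right by 2 → 00101001010 = 330
0x1A = 00000011010
→ XOR → 00101010000 = 336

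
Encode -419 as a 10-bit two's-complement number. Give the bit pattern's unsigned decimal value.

419 in 10 bits: 0110100011
Invert: 1001011100
Add 1:  1001011101 = 605
(Check: 2^10 - 419 = 1024 - 419 = 605.)

605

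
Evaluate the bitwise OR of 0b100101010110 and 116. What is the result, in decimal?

2422

a = 100101010110
116 = 000001110100
 OR → 100101110110 = 2422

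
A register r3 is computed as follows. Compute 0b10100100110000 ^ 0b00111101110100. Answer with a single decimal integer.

a = 10100100110000
b = 00111101110100
XOR → 10011001000100 = 9796

9796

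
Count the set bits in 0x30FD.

9

0x30FD = 11000011111101
Count the 1s: 1 + 1 + 1 + 1 + 1 + 1 + 1 + 1 + 1 = 9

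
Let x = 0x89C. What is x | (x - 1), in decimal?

x = 100010011100 = 2204
x - 1 = 100010011011
OR    = 100010011111 = 2207
(x | (x - 1) sets all bits below the lowest set bit.)

2207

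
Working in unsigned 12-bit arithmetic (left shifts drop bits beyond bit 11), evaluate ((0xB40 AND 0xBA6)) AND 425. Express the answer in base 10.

0xB40 = 101101000000
0xBA6 = 101110100110
→ AND → 101100000000 = 2816
425 = 000110101001
→ AND → 000100000000 = 256

256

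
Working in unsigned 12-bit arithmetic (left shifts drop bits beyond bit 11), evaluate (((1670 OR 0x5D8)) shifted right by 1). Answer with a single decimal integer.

1007

1670 = 011010000110
0x5D8 = 010111011000
→ OR → 011111011110 = 2014
→ shifted right by 1 → 001111101111 = 1007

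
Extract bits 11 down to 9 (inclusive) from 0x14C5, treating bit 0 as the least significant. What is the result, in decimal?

2

v = 1010011000101
Shift right by 9: 1010
Mask low 3 bits: 010 = 2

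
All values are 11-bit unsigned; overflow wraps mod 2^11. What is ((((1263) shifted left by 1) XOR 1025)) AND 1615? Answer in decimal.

1103

1263 = 10011101111
→ shifted left by 1 (mod 2^11) → 00111011110 = 478
1025 = 10000000001
→ XOR → 10111011111 = 1503
1615 = 11001001111
→ AND → 10001001111 = 1103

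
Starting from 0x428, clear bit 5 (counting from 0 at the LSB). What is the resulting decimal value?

1032

x = 00010000101000
bit 5 is currently 1; clear it via x & ~(1 << 5) = x & ~32
→ 00010000001000 = 1032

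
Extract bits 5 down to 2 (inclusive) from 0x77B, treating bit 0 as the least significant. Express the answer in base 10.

14

v = 11101111011
Shift right by 2: 111011110
Mask low 4 bits: 1110 = 14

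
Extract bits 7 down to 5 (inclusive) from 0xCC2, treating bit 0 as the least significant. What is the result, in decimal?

v = 110011000010
Shift right by 5: 1100110
Mask low 3 bits: 110 = 6

6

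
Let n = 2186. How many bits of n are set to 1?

2186 = 100010001010
Count the 1s: 1 + 1 + 1 + 1 = 4

4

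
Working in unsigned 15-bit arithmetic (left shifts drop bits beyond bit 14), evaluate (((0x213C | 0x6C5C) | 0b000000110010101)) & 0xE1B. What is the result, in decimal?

0x213C = 010000100111100
0x6C5C = 110110001011100
→ | → 110110101111100 = 28028
0b000000110010101 = 000000110010101
→ | → 110110111111101 = 28157
0xE1B = 000111000011011
→ & → 000110000011001 = 3097

3097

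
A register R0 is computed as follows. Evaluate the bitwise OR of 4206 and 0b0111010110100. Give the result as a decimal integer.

4206 = 1000001101110
b = 0111010110100
 OR → 1111011111110 = 7934

7934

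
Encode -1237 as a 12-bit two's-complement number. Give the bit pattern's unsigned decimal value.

1237 in 12 bits: 010011010101
Invert: 101100101010
Add 1:  101100101011 = 2859
(Check: 2^12 - 1237 = 4096 - 1237 = 2859.)

2859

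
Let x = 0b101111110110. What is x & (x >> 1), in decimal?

498

x = 101111110110 = 3062
x>>1 = 010111111011
AND  = 000111110010 = 498
(x & (x >> 1) has a 1 wherever x has two consecutive 1 bits.)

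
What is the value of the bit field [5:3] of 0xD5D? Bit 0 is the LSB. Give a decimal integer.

3

v = 0110101011101
Shift right by 3: 0110101011
Mask low 3 bits: 011 = 3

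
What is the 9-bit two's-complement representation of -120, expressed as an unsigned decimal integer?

392

120 in 9 bits: 001111000
Invert: 110000111
Add 1:  110001000 = 392
(Check: 2^9 - 120 = 512 - 120 = 392.)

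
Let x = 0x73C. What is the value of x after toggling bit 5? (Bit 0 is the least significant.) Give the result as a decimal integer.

x = 011100111100
bit 5 is currently 1; toggle it via x ^ (1 << 5) = x ^ 32
→ 011100011100 = 1820

1820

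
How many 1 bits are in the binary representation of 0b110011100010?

n = 110011100010
Count the 1s: 1 + 1 + 1 + 1 + 1 + 1 = 6

6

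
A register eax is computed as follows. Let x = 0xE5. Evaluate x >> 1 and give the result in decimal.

0xE5 = 11100101
shift right by 1 → 01110010 = 114
(equivalently, floor(229 / 2))

114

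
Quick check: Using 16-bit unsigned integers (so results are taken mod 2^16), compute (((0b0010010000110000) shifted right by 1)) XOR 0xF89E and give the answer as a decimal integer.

0b0010010000110000 = 0010010000110000
→ shifted right by 1 → 0001001000011000 = 4632
0xF89E = 1111100010011110
→ XOR → 1110101010000110 = 60038

60038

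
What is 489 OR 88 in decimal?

505

489 = 111101001
88 = 001011000
 OR → 111111001 = 505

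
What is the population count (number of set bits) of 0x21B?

5

0x21B = 1000011011
Count the 1s: 1 + 1 + 1 + 1 + 1 = 5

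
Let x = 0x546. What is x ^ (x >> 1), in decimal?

x = 10101000110 = 1350
x>>1 = 01010100011
XOR  = 11111100101 = 2021
(x ^ (x >> 1) gives the standard binary-reflected Gray code of x.)

2021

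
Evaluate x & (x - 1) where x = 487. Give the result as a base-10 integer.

486

x = 111100111 = 487
x - 1 = 111100110
AND   = 111100110 = 486
(x & (x - 1) clears the lowest set bit of x.)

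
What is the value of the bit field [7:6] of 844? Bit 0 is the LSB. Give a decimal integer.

1

v = 01101001100
Shift right by 6: 01101
Mask low 2 bits: 01 = 1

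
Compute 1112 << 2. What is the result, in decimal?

4448

1112 = 0010001011000
shift left by 2 → 1000101100000 = 4448
(equivalently, 1112 × 2^2 = 1112 × 4)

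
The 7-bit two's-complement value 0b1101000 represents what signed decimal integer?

-24

pattern = 1101000 (MSB is 1 ⇒ negative)
Invert: 0010111, add 1 → 0011000 = 24, so the value is -24.
(Equivalently: 104 - 2^7 = 104 - 128 = -24.)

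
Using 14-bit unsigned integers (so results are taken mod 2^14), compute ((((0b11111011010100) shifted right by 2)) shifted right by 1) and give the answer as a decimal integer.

0b11111011010100 = 11111011010100
→ shifted right by 2 → 00111110110101 = 4021
→ shifted right by 1 → 00011111011010 = 2010

2010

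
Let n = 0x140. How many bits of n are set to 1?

0x140 = 101000000
Count the 1s: 1 + 1 = 2

2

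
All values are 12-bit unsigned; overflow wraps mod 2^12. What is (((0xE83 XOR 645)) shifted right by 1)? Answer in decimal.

0xE83 = 111010000011
645 = 001010000101
→ XOR → 110000000110 = 3078
→ shifted right by 1 → 011000000011 = 1539

1539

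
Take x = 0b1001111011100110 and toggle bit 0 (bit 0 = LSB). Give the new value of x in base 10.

40679

x = 1001111011100110
bit 0 is currently 0; toggle it via x ^ (1 << 0) = x ^ 1
→ 1001111011100111 = 40679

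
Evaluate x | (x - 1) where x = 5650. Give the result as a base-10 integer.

x = 1011000010010 = 5650
x - 1 = 1011000010001
OR    = 1011000010011 = 5651
(x | (x - 1) sets all bits below the lowest set bit.)

5651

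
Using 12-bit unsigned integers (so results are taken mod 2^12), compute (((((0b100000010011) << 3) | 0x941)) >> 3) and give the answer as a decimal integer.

0b100000010011 = 100000010011
→ << 3 (mod 2^12) → 000010011000 = 152
0x941 = 100101000001
→ | → 100111011001 = 2521
→ >> 3 → 000100111011 = 315

315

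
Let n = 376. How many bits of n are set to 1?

376 = 101111000
Count the 1s: 1 + 1 + 1 + 1 + 1 = 5

5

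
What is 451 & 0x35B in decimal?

451 = 0111000011
0x35B = 1101011011
AND → 0101000011 = 323

323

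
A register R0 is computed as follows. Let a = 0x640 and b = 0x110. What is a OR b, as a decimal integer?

0x640 = 11001000000
0x110 = 00100010000
 OR → 11101010000 = 1872

1872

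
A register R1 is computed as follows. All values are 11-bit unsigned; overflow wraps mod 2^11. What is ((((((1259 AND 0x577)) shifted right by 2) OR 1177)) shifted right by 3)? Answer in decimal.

179

1259 = 10011101011
0x577 = 10101110111
→ AND → 10001100011 = 1123
→ shifted right by 2 → 00100011000 = 280
1177 = 10010011001
→ OR → 10110011001 = 1433
→ shifted right by 3 → 00010110011 = 179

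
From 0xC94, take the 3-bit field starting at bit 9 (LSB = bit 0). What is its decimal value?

v = 110010010100
Shift right by 9: 110
Mask low 3 bits: 110 = 6

6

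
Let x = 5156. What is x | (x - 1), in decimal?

5159

x = 1010000100100 = 5156
x - 1 = 1010000100011
OR    = 1010000100111 = 5159
(x | (x - 1) sets all bits below the lowest set bit.)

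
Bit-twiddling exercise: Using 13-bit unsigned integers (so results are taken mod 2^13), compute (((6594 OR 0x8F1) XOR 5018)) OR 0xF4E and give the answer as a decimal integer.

3951

6594 = 1100111000010
0x8F1 = 0100011110001
→ OR → 1100111110011 = 6643
5018 = 1001110011010
→ XOR → 0101001101001 = 2665
0xF4E = 0111101001110
→ OR → 0111101101111 = 3951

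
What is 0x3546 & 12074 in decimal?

9474

0x3546 = 11010101000110
12074 = 10111100101010
AND → 10010100000010 = 9474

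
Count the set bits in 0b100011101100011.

8

n = 100011101100011
Count the 1s: 1 + 1 + 1 + 1 + 1 + 1 + 1 + 1 = 8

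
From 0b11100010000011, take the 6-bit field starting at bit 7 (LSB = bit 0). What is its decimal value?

v = 11100010000011
Shift right by 7: 1110001
Mask low 6 bits: 110001 = 49

49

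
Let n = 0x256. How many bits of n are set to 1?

5

0x256 = 1001010110
Count the 1s: 1 + 1 + 1 + 1 + 1 = 5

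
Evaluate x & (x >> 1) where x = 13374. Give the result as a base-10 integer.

x = 11010000111110 = 13374
x>>1 = 01101000011111
AND  = 01000000011110 = 4126
(x & (x >> 1) has a 1 wherever x has two consecutive 1 bits.)

4126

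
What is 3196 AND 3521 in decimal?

3136

3196 = 110001111100
3521 = 110111000001
AND → 110001000000 = 3136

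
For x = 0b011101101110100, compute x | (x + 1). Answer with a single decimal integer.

x = 11101101110100 = 15220
x + 1 = 11101101110101
OR    = 11101101110101 = 15221
(x | (x + 1) sets the lowest cleared bit.)

15221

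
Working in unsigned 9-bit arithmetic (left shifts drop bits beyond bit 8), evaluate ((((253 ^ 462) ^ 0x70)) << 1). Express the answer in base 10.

134

253 = 011111101
462 = 111001110
→ ^ → 100110011 = 307
0x70 = 001110000
→ ^ → 101000011 = 323
→ << 1 (mod 2^9) → 010000110 = 134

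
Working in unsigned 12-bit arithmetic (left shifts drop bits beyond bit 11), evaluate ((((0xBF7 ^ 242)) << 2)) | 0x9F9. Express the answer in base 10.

0xBF7 = 101111110111
242 = 000011110010
→ ^ → 101100000101 = 2821
→ << 2 (mod 2^12) → 110000010100 = 3092
0x9F9 = 100111111001
→ | → 110111111101 = 3581

3581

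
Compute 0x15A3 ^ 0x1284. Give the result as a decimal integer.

1831

0x15A3 = 1010110100011
0x1284 = 1001010000100
XOR → 0011100100111 = 1831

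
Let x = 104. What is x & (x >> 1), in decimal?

32

x = 1101000 = 104
x>>1 = 0110100
AND  = 0100000 = 32
(x & (x >> 1) has a 1 wherever x has two consecutive 1 bits.)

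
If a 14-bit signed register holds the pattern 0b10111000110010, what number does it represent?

-4558

pattern = 10111000110010 (MSB is 1 ⇒ negative)
Invert: 01000111001101, add 1 → 01000111001110 = 4558, so the value is -4558.
(Equivalently: 11826 - 2^14 = 11826 - 16384 = -4558.)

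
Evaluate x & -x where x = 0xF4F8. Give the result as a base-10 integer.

x = 1111010011111000 = 62712
-x (two's complement) = …0000101100001000
AND   = 0000000000001000 = 8
(x & -x isolates the lowest set bit of x.)

8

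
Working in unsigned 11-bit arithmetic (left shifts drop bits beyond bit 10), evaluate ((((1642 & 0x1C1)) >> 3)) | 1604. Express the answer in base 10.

1642 = 11001101010
0x1C1 = 00111000001
→ & → 00001000000 = 64
→ >> 3 → 00000001000 = 8
1604 = 11001000100
→ | → 11001001100 = 1612

1612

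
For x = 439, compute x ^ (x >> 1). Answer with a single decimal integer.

364

x = 110110111 = 439
x>>1 = 011011011
XOR  = 101101100 = 364
(x ^ (x >> 1) gives the standard binary-reflected Gray code of x.)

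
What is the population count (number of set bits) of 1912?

7

1912 = 11101111000
Count the 1s: 1 + 1 + 1 + 1 + 1 + 1 + 1 = 7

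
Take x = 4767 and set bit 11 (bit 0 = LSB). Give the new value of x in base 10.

x = 001001010011111
bit 11 is currently 0; set it via x | (1 << 11) = x | 2048
→ 001101010011111 = 6815

6815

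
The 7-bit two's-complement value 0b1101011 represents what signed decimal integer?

pattern = 1101011 (MSB is 1 ⇒ negative)
Invert: 0010100, add 1 → 0010101 = 21, so the value is -21.
(Equivalently: 107 - 2^7 = 107 - 128 = -21.)

-21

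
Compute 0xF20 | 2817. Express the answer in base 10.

0xF20 = 111100100000
2817 = 101100000001
 OR → 111100100001 = 3873

3873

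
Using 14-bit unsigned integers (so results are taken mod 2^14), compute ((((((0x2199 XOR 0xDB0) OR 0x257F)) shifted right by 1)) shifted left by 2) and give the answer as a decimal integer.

6908

0x2199 = 10000110011001
0xDB0 = 00110110110000
→ XOR → 10110000101001 = 11305
0x257F = 10010101111111
→ OR → 10110101111111 = 11647
→ shifted right by 1 → 01011010111111 = 5823
→ shifted left by 2 (mod 2^14) → 01101011111100 = 6908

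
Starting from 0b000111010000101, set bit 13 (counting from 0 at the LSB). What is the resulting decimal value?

11909

x = 000111010000101
bit 13 is currently 0; set it via x | (1 << 13) = x | 8192
→ 010111010000101 = 11909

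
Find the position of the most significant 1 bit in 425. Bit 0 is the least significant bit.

425 = 110101001
The topmost 1 is at position 8 (since 2^8 = 256 ≤ 425 < 512).

8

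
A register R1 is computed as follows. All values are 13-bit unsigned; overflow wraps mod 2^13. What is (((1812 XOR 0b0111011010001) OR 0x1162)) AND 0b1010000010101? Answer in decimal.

4101

1812 = 0011100010100
0b0111011010001 = 0111011010001
→ XOR → 0100111000101 = 2501
0x1162 = 1000101100010
→ OR → 1100111100111 = 6631
0b1010000010101 = 1010000010101
→ AND → 1000000000101 = 4101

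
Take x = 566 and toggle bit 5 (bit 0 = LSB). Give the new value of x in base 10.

534

x = 1000110110
bit 5 is currently 1; toggle it via x ^ (1 << 5) = x ^ 32
→ 1000010110 = 534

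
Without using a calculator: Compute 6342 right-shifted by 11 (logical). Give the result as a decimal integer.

3

6342 = 1100011000110
shift right by 11 → 0000000000011 = 3
(equivalently, floor(6342 / 2048))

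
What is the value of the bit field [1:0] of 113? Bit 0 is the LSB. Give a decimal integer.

v = 01110001
Shift right by 0: 01110001
Mask low 2 bits: 01 = 1

1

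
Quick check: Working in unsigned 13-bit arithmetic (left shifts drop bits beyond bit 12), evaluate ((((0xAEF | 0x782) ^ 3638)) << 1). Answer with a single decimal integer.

946

0xAEF = 0101011101111
0x782 = 0011110000010
→ | → 0111111101111 = 4079
3638 = 0111000110110
→ ^ → 0000111011001 = 473
→ << 1 (mod 2^13) → 0001110110010 = 946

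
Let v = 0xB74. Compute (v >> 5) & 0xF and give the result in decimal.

v = 101101110100
Shift right by 5: 1011011
Mask low 4 bits: 1011 = 11

11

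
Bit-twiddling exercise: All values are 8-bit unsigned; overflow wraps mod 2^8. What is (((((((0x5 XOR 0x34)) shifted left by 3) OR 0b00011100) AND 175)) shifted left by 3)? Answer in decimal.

0x5 = 00000101
0x34 = 00110100
→ XOR → 00110001 = 49
→ shifted left by 3 (mod 2^8) → 10001000 = 136
0b00011100 = 00011100
→ OR → 10011100 = 156
175 = 10101111
→ AND → 10001100 = 140
→ shifted left by 3 (mod 2^8) → 01100000 = 96

96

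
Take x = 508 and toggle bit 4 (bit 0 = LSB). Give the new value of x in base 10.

492

x = 111111100
bit 4 is currently 1; toggle it via x ^ (1 << 4) = x ^ 16
→ 111101100 = 492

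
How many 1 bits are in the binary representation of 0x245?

0x245 = 1001000101
Count the 1s: 1 + 1 + 1 + 1 = 4

4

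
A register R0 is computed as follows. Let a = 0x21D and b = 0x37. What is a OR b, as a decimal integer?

575

0x21D = 1000011101
0x37 = 0000110111
 OR → 1000111111 = 575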